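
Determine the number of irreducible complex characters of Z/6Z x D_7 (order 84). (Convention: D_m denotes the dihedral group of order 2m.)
30

Working: The number of irreducible complex representations of a finite group equals its number of conjugacy classes. For a direct product, #classes(G x H) = #classes(G) * #classes(H). Z/6Z has 6 classes (abelian), D_7 has 5 classes, so 6 * 5 = 30, so Z/6Z x D_7 (order 84) has exactly 30 irreducible complex representations.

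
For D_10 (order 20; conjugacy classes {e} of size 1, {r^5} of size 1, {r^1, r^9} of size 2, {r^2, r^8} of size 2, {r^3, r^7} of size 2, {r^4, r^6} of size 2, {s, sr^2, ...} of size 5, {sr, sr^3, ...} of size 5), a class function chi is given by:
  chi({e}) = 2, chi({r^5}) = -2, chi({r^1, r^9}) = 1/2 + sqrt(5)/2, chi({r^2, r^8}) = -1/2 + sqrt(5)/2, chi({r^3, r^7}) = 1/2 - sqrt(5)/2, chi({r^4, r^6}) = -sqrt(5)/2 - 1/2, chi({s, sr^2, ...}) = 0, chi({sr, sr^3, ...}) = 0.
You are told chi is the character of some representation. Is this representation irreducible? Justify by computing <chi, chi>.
Irreducible: <chi, chi> = 1.

Why: <chi, chi> = (1/|G|) sum_C |C| * |chi(C)|^2 = (1/20)[1*|2|^2 + 1*|-2|^2 + 2*|1/2 + sqrt(5)/2|^2 + 2*|-1/2 + sqrt(5)/2|^2 + 2*|1/2 - sqrt(5)/2|^2 + 2*|-sqrt(5)/2 - 1/2|^2 + 5*|0|^2 + 5*|0|^2]
  = (1/20)[(4) + (4) + (sqrt(5) + 3) + (3 - sqrt(5)) + (3 - sqrt(5)) + (sqrt(5) + 3) + (0) + (0)] = 20/20 = 1.
A character is irreducible iff <chi, chi> = 1, so this representation is irreducible.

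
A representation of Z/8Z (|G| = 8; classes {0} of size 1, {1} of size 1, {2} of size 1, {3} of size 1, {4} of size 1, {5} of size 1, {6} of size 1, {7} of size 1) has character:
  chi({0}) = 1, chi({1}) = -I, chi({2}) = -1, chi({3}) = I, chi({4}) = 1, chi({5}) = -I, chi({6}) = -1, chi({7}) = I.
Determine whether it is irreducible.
Irreducible: <chi, chi> = 1.

Details: <chi, chi> = (1/|G|) sum_C |C| * |chi(C)|^2 = (1/8)[1*|1|^2 + 1*|-I|^2 + 1*|-1|^2 + 1*|I|^2 + 1*|1|^2 + 1*|-I|^2 + 1*|-1|^2 + 1*|I|^2]
  = (1/8)[(1) + (1) + (1) + (1) + (1) + (1) + (1) + (1)] = 8/8 = 1.
(Exp terms are combined using exp(i*s)*conj(exp(i*t)) = exp(i*(s-t)), and sums of them are collapsed using the identity that for every m > 1 the m distinct m-th roots of unity sum to 0, e.g. 1 + exp(2*I*pi/3) + exp(-2*I*pi/3) = 0.)
A character is irreducible iff <chi, chi> = 1, so this representation is irreducible.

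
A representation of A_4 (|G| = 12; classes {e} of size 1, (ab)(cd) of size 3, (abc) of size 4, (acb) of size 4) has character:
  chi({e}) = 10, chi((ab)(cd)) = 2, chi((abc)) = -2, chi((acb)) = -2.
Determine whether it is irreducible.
Not irreducible (reducible): <chi, chi> = 12 > 1.

Justification: <chi, chi> = (1/|G|) sum_C |C| * |chi(C)|^2 = (1/12)[1*|10|^2 + 3*|2|^2 + 4*|-2|^2 + 4*|-2|^2]
  = (1/12)[(100) + (12) + (16) + (16)] = 144/12 = 12.
(Exp terms are combined using exp(i*s)*conj(exp(i*t)) = exp(i*(s-t)), and sums of them are collapsed using the identity that for every m > 1 the m distinct m-th roots of unity sum to 0, e.g. 1 + exp(2*I*pi/3) + exp(-2*I*pi/3) = 0.)
A character is irreducible iff <chi, chi> = 1, so this representation is reducible.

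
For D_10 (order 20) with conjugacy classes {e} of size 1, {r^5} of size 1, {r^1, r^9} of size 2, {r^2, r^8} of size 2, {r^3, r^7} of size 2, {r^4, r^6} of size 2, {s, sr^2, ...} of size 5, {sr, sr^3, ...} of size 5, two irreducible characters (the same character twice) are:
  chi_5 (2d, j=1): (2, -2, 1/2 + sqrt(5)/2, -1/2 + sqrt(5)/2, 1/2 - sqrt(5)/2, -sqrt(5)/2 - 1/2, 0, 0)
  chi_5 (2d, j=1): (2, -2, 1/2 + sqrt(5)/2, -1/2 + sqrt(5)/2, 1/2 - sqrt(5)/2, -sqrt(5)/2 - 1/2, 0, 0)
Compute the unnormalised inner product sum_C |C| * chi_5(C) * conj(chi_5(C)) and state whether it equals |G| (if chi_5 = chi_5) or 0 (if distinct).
Sum = 20 = |G| = 20; so <chi_5, chi_5> = 1 (norm-1 confirms irreducibility).

Reasoning: Compute term by term over conjugacy classes (|C| * chi_5(C) * conj(chi_5(C))):
  1*(2)*conj(2) + 1*(-2)*conj(-2) + 2*(1/2 + sqrt(5)/2)*conj(1/2 + sqrt(5)/2) + 2*(-1/2 + sqrt(5)/2)*conj(-1/2 + sqrt(5)/2) + 2*(1/2 - sqrt(5)/2)*conj(1/2 - sqrt(5)/2) + 2*(-sqrt(5)/2 - 1/2)*conj(-sqrt(5)/2 - 1/2) + 5*(0)*conj(0) + 5*(0)*conj(0)
  = (4) + (4) + (sqrt(5) + 3) + (3 - sqrt(5)) + (3 - sqrt(5)) + (sqrt(5) + 3) + (0) + (0)
  = 20.
Dividing by |G| = 20 gives 20/20 = 1, matching the row-orthogonality relation <chi_5, chi_5> = [chi_5 = chi_5].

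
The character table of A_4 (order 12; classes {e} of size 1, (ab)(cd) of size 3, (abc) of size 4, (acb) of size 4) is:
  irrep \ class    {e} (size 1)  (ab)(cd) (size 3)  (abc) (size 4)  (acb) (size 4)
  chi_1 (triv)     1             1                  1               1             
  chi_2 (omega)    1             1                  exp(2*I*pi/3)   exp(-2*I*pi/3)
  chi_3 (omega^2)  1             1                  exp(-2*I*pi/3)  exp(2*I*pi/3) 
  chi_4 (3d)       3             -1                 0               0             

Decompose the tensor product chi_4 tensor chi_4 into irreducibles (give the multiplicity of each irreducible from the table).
chi_4 tensor chi_4 = chi_1 + chi_2 + chi_3 + 2*chi_4 (all other irreducibles have multiplicity 0).

Explanation: The character of a tensor product is the pointwise product (chi_4 * chi_4)(C) = chi_4(C) * chi_4(C):
  {e}: (3)*(3), (ab)(cd): (-1)*(-1), (abc): (0)*(0), (acb): (0)*(0)
so (chi_4 * chi_4) takes values
  {e} -> 9, (ab)(cd) -> 1, (abc) -> 0, (acb) -> 0.
Now take the inner product of this character with each irreducible chi from the table, <chi_4*chi_4, chi> = (1/12) sum_C |C| (chi_4*chi_4)(C) conj(chi(C)):
  <chi_4*chi_4, chi_1> = (1/12)[1*(9)*conj(1) + 3*(1)*conj(1) + 4*(0)*conj(1) + 4*(0)*conj(1)]
      = (1/12)[(9) + (3) + (0) + (0)] = 12/12 = 1
  <chi_4*chi_4, chi_2> = (1/12)[1*(9)*conj(1) + 3*(1)*conj(1) + 4*(0)*conj(exp(2*I*pi/3)) + 4*(0)*conj(exp(-2*I*pi/3))]
      = (1/12)[(9) + (3) + (0) + (0)] = 12/12 = 1
  <chi_4*chi_4, chi_3> = (1/12)[1*(9)*conj(1) + 3*(1)*conj(1) + 4*(0)*conj(exp(-2*I*pi/3)) + 4*(0)*conj(exp(2*I*pi/3))]
      = (1/12)[(9) + (3) + (0) + (0)] = 12/12 = 1
  <chi_4*chi_4, chi_4> = (1/12)[1*(9)*conj(3) + 3*(1)*conj(-1) + 4*(0)*conj(0) + 4*(0)*conj(0)]
      = (1/12)[(27) + (-3) + (0) + (0)] = 24/12 = 2
(Exp terms are combined using exp(i*s)*conj(exp(i*t)) = exp(i*(s-t)), and sums of them are collapsed using the identity that for every m > 1 the m distinct m-th roots of unity sum to 0, e.g. 1 + exp(2*I*pi/3) + exp(-2*I*pi/3) = 0.)
Hence the multiplicities are chi_1: 1, chi_2: 1, chi_3: 1, chi_4: 2. Dimension check: dim(chi_4)*dim(chi_4) = 3*3 = 9 and sum (mult * dim) = 1*1 + 1*1 + 1*1 + 2*3 = 9.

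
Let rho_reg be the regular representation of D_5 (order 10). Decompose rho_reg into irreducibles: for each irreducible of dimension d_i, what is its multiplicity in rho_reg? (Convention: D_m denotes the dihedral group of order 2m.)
Each irreducible V_i of dimension d_i appears with multiplicity d_i, i.e. rho_reg = (direct sum over all irreducibles V_i) d_i V_i. The irreducible dimensions for D_5 are 1, 1, 2, 2: 2 irreducibles of dimension 1, each with multiplicity 1; 2 irreducibles of dimension 2, each with multiplicity 2. Total dimension 2*1*1 + 2*2*2 = 10 = |G|.

Derivation: General theorem: in the regular representation of a finite group G, each irreducible appears with multiplicity equal to its dimension. Check: dim(rho_reg) = sum d_i^2 = 1 + 1 + 4 + 4 = 10 = |G|.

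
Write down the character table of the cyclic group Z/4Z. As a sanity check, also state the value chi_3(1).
Character table of Z/4Z (irreps indexed chi_0,...,chi_3 with chi_k(m) = zeta_4^(k*m), zeta_4 = exp(2*pi*i/4)):
  irrep \ class  {0} (size 1)  {1} (size 1)  {2} (size 1)  {3} (size 1)
  chi_0          1             1             1             1           
  chi_1          1             I             -1            -I          
  chi_2          1             -1            1             -1          
  chi_3          1             -I            -1            I           

Spot check: chi_3(1) = zeta_4^(3*1) = zeta_4^3 = -I.

Derivation: Z/4Z is abelian, so all 4 irreducible complex representations are 1-dimensional. They are given by chi_k(m) = zeta_4^(k*m) for k = 0,...,3. Row orthogonality: sum_m chi_k(m) conj(chi_l(m)) = 4 * [k = l].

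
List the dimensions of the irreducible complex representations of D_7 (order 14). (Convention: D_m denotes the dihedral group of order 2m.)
Dimensions: 1, 1, 2, 2, 2

Derivation: There are 5 irreducibles (= number of conjugacy classes). Their dimensions d_i satisfy sum d_i^2 = |G| = 14: 1 + 1 + 4 + 4 + 4 = 14.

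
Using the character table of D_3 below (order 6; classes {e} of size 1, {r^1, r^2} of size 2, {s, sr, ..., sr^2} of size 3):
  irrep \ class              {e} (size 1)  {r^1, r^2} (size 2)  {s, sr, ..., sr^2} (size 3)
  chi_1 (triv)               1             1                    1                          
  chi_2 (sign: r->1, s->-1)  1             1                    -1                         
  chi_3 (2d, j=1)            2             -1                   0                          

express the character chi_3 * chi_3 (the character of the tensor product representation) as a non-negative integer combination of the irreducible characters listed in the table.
chi_3 tensor chi_3 = chi_1 + chi_2 + chi_3 (all other irreducibles have multiplicity 0).

Why: The character of a tensor product is the pointwise product (chi_3 * chi_3)(C) = chi_3(C) * chi_3(C):
  {e}: (2)*(2), {r^1, r^2}: (-1)*(-1), {s, sr, ..., sr^2}: (0)*(0)
so (chi_3 * chi_3) takes values
  {e} -> 4, {r^1, r^2} -> 1, {s, sr, ..., sr^2} -> 0.
Now take the inner product of this character with each irreducible chi from the table, <chi_3*chi_3, chi> = (1/6) sum_C |C| (chi_3*chi_3)(C) conj(chi(C)):
  <chi_3*chi_3, chi_1> = (1/6)[1*(4)*conj(1) + 2*(1)*conj(1) + 3*(0)*conj(1)]
      = (1/6)[(4) + (2) + (0)] = 6/6 = 1
  <chi_3*chi_3, chi_2> = (1/6)[1*(4)*conj(1) + 2*(1)*conj(1) + 3*(0)*conj(-1)]
      = (1/6)[(4) + (2) + (0)] = 6/6 = 1
  <chi_3*chi_3, chi_3> = (1/6)[1*(4)*conj(2) + 2*(1)*conj(-1) + 3*(0)*conj(0)]
      = (1/6)[(8) + (-2) + (0)] = 6/6 = 1
Hence the multiplicities are chi_1: 1, chi_2: 1, chi_3: 1. Dimension check: dim(chi_3)*dim(chi_3) = 2*2 = 4 and sum (mult * dim) = 1*1 + 1*1 + 1*2 = 4.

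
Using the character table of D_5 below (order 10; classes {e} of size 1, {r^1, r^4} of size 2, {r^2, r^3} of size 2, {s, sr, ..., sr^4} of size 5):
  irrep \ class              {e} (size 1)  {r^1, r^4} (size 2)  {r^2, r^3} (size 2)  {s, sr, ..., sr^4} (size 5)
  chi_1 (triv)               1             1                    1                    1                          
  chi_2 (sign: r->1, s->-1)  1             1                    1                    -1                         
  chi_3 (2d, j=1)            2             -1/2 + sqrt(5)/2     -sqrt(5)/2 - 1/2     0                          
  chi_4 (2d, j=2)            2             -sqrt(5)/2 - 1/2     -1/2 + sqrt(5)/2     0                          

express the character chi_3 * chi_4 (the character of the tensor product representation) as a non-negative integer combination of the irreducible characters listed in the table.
chi_3 tensor chi_4 = chi_3 + chi_4 (all other irreducibles have multiplicity 0).

Argument: The character of a tensor product is the pointwise product (chi_3 * chi_4)(C) = chi_3(C) * chi_4(C):
  {e}: (2)*(2), {r^1, r^4}: (-1/2 + sqrt(5)/2)*(-sqrt(5)/2 - 1/2), {r^2, r^3}: (-sqrt(5)/2 - 1/2)*(-1/2 + sqrt(5)/2), {s, sr, ..., sr^4}: (0)*(0)
so (chi_3 * chi_4) takes values
  {e} -> 4, {r^1, r^4} -> -1, {r^2, r^3} -> -1, {s, sr, ..., sr^4} -> 0.
Now take the inner product of this character with each irreducible chi from the table, <chi_3*chi_4, chi> = (1/10) sum_C |C| (chi_3*chi_4)(C) conj(chi(C)):
  <chi_3*chi_4, chi_1> = (1/10)[1*(4)*conj(1) + 2*(-1)*conj(1) + 2*(-1)*conj(1) + 5*(0)*conj(1)]
      = (1/10)[(4) + (-2) + (-2) + (0)] = 0/10 = 0
  <chi_3*chi_4, chi_2> = (1/10)[1*(4)*conj(1) + 2*(-1)*conj(1) + 2*(-1)*conj(1) + 5*(0)*conj(-1)]
      = (1/10)[(4) + (-2) + (-2) + (0)] = 0/10 = 0
  <chi_3*chi_4, chi_3> = (1/10)[1*(4)*conj(2) + 2*(-1)*conj(-1/2 + sqrt(5)/2) + 2*(-1)*conj(-sqrt(5)/2 - 1/2) + 5*(0)*conj(0)]
      = (1/10)[(8) + (1 - sqrt(5)) + (1 + sqrt(5)) + (0)] = 10/10 = 1
  <chi_3*chi_4, chi_4> = (1/10)[1*(4)*conj(2) + 2*(-1)*conj(-sqrt(5)/2 - 1/2) + 2*(-1)*conj(-1/2 + sqrt(5)/2) + 5*(0)*conj(0)]
      = (1/10)[(8) + (1 + sqrt(5)) + (1 - sqrt(5)) + (0)] = 10/10 = 1
Hence the multiplicities are chi_3: 1, chi_4: 1. Dimension check: dim(chi_3)*dim(chi_4) = 2*2 = 4 and sum (mult * dim) = 1*2 + 1*2 = 4.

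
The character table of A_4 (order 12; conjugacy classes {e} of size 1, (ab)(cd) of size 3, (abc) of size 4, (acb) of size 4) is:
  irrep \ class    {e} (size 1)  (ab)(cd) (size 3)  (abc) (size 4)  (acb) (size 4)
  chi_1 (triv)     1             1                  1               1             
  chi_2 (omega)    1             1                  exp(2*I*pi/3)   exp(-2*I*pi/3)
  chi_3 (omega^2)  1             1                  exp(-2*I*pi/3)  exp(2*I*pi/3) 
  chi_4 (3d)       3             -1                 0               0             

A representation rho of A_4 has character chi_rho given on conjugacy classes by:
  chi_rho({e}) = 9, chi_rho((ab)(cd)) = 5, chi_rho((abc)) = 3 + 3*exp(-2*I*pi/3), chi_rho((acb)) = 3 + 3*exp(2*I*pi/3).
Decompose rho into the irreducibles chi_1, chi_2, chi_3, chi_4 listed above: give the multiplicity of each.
Multiplicities: chi_1: 3, chi_2: 0, chi_3: 3, chi_4: 1.

Reasoning: Use <chi_rho, chi> = (1/|G|) sum_C |C| * chi_rho(C) * conj(chi(C)) with |G| = 12 for each irreducible chi in the table:
  <chi_rho, chi_1> = (1/12)[1*(9)*conj(1) + 3*(5)*conj(1) + 4*(3 + 3*exp(-2*I*pi/3))*conj(1) + 4*(3 + 3*exp(2*I*pi/3))*conj(1)]
      = (1/12)[(9) + (15) + (12 + 12*exp(-2*I*pi/3)) + (12 + 12*exp(2*I*pi/3))] = 36/12 = 3
  <chi_rho, chi_2> = (1/12)[1*(9)*conj(1) + 3*(5)*conj(1) + 4*(3 + 3*exp(-2*I*pi/3))*conj(exp(2*I*pi/3)) + 4*(3 + 3*exp(2*I*pi/3))*conj(exp(-2*I*pi/3))]
      = (1/12)[(9) + (15) + (-12) + (-12)] = 0/12 = 0
  <chi_rho, chi_3> = (1/12)[1*(9)*conj(1) + 3*(5)*conj(1) + 4*(3 + 3*exp(-2*I*pi/3))*conj(exp(-2*I*pi/3)) + 4*(3 + 3*exp(2*I*pi/3))*conj(exp(2*I*pi/3))]
      = (1/12)[(9) + (15) + (12 + 12*exp(2*I*pi/3)) + (12 + 12*exp(-2*I*pi/3))] = 36/12 = 3
  <chi_rho, chi_4> = (1/12)[1*(9)*conj(3) + 3*(5)*conj(-1) + 4*(3 + 3*exp(-2*I*pi/3))*conj(0) + 4*(3 + 3*exp(2*I*pi/3))*conj(0)]
      = (1/12)[(27) + (-15) + (0) + (0)] = 12/12 = 1
(Exp terms are combined using exp(i*s)*conj(exp(i*t)) = exp(i*(s-t)), and sums of them are collapsed using the identity that for every m > 1 the m distinct m-th roots of unity sum to 0, e.g. 1 + exp(2*I*pi/3) + exp(-2*I*pi/3) = 0.)
Dimension check: dim(rho) = sum (mult * dim) = 3*1 + 0*1 + 3*1 + 1*3 = 9 = chi_rho(e) = 9.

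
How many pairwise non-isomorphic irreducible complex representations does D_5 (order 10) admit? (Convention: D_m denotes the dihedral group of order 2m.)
4

Derivation: The number of irreducible complex representations of a finite group equals its number of conjugacy classes. D_5 has 4 conjugacy classes ((n+3)/2 for n odd), so D_5 (order 10) has exactly 4 irreducible complex representations.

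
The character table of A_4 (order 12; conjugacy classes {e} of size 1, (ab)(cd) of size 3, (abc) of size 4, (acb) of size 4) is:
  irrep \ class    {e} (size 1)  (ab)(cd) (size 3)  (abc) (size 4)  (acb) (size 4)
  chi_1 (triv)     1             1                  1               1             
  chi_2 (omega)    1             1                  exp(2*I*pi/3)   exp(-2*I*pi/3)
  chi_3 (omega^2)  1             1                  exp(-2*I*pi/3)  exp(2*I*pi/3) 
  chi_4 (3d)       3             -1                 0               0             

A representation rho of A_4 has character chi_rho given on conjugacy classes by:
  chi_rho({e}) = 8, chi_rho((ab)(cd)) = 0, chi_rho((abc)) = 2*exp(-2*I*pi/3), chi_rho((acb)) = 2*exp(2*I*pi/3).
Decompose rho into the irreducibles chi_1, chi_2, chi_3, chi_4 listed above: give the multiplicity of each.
Multiplicities: chi_1: 0, chi_2: 0, chi_3: 2, chi_4: 2.

Reasoning: Use <chi_rho, chi> = (1/|G|) sum_C |C| * chi_rho(C) * conj(chi(C)) with |G| = 12 for each irreducible chi in the table:
  <chi_rho, chi_1> = (1/12)[1*(8)*conj(1) + 3*(0)*conj(1) + 4*(2*exp(-2*I*pi/3))*conj(1) + 4*(2*exp(2*I*pi/3))*conj(1)]
      = (1/12)[(8) + (0) + (8*exp(-2*I*pi/3)) + (8*exp(2*I*pi/3))] = 0/12 = 0
  <chi_rho, chi_2> = (1/12)[1*(8)*conj(1) + 3*(0)*conj(1) + 4*(2*exp(-2*I*pi/3))*conj(exp(2*I*pi/3)) + 4*(2*exp(2*I*pi/3))*conj(exp(-2*I*pi/3))]
      = (1/12)[(8) + (0) + (8*exp(2*I*pi/3)) + (8*exp(-2*I*pi/3))] = 0/12 = 0
  <chi_rho, chi_3> = (1/12)[1*(8)*conj(1) + 3*(0)*conj(1) + 4*(2*exp(-2*I*pi/3))*conj(exp(-2*I*pi/3)) + 4*(2*exp(2*I*pi/3))*conj(exp(2*I*pi/3))]
      = (1/12)[(8) + (0) + (8) + (8)] = 24/12 = 2
  <chi_rho, chi_4> = (1/12)[1*(8)*conj(3) + 3*(0)*conj(-1) + 4*(2*exp(-2*I*pi/3))*conj(0) + 4*(2*exp(2*I*pi/3))*conj(0)]
      = (1/12)[(24) + (0) + (0) + (0)] = 24/12 = 2
(Exp terms are combined using exp(i*s)*conj(exp(i*t)) = exp(i*(s-t)), and sums of them are collapsed using the identity that for every m > 1 the m distinct m-th roots of unity sum to 0, e.g. 1 + exp(2*I*pi/3) + exp(-2*I*pi/3) = 0.)
Dimension check: dim(rho) = sum (mult * dim) = 0*1 + 0*1 + 2*1 + 2*3 = 8 = chi_rho(e) = 8.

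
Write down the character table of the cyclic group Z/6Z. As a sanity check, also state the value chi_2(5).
Character table of Z/6Z (irreps indexed chi_0,...,chi_5 with chi_k(m) = zeta_6^(k*m), zeta_6 = exp(2*pi*i/6)):
  irrep \ class  {0} (size 1)  {1} (size 1)    {2} (size 1)    {3} (size 1)  {4} (size 1)    {5} (size 1)  
  chi_0          1             1               1               1             1               1             
  chi_1          1             exp(I*pi/3)     exp(2*I*pi/3)   -1            exp(-2*I*pi/3)  exp(-I*pi/3)  
  chi_2          1             exp(2*I*pi/3)   exp(-2*I*pi/3)  1             exp(2*I*pi/3)   exp(-2*I*pi/3)
  chi_3          1             -1              1               -1            1               -1            
  chi_4          1             exp(-2*I*pi/3)  exp(2*I*pi/3)   1             exp(-2*I*pi/3)  exp(2*I*pi/3) 
  chi_5          1             exp(-I*pi/3)    exp(-2*I*pi/3)  -1            exp(2*I*pi/3)   exp(I*pi/3)   

Spot check: chi_2(5) = zeta_6^(2*5) = zeta_6^10 = exp(-2*I*pi/3).

Derivation: Z/6Z is abelian, so all 6 irreducible complex representations are 1-dimensional. They are given by chi_k(m) = zeta_6^(k*m) for k = 0,...,5. Row orthogonality: sum_m chi_k(m) conj(chi_l(m)) = 6 * [k = l].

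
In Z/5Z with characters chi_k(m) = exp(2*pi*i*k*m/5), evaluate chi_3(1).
chi_3(1) = zeta_5^3 = exp(-4*I*pi/5)

Proof sketch: chi_3(1) = zeta_5^(3*1) = zeta_5^3. Since zeta_5^5 = 1, this equals zeta_5^3 = exp(2*pi*i*3/5) = exp(-4*I*pi/5).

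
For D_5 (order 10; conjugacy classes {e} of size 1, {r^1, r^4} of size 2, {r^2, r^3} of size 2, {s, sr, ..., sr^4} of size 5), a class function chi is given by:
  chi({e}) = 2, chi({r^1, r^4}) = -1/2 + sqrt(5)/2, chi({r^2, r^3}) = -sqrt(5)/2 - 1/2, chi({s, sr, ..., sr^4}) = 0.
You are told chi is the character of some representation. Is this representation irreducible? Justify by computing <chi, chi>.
Irreducible: <chi, chi> = 1.

Working: <chi, chi> = (1/|G|) sum_C |C| * |chi(C)|^2 = (1/10)[1*|2|^2 + 2*|-1/2 + sqrt(5)/2|^2 + 2*|-sqrt(5)/2 - 1/2|^2 + 5*|0|^2]
  = (1/10)[(4) + (3 - sqrt(5)) + (sqrt(5) + 3) + (0)] = 10/10 = 1.
A character is irreducible iff <chi, chi> = 1, so this representation is irreducible.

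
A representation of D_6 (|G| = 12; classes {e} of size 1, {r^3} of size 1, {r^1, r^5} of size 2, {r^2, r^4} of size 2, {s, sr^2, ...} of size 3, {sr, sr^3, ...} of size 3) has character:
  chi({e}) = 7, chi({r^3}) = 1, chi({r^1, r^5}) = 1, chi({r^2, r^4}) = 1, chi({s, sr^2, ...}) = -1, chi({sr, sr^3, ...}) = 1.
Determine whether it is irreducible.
Not irreducible (reducible): <chi, chi> = 5 > 1.

Argument: <chi, chi> = (1/|G|) sum_C |C| * |chi(C)|^2 = (1/12)[1*|7|^2 + 1*|1|^2 + 2*|1|^2 + 2*|1|^2 + 3*|-1|^2 + 3*|1|^2]
  = (1/12)[(49) + (1) + (2) + (2) + (3) + (3)] = 60/12 = 5.
A character is irreducible iff <chi, chi> = 1, so this representation is reducible.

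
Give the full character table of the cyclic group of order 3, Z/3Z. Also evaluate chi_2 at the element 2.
Character table of Z/3Z (irreps indexed chi_0,...,chi_2 with chi_k(m) = zeta_3^(k*m), zeta_3 = exp(2*pi*i/3)):
  irrep \ class  {0} (size 1)  {1} (size 1)    {2} (size 1)  
  chi_0          1             1               1             
  chi_1          1             exp(2*I*pi/3)   exp(-2*I*pi/3)
  chi_2          1             exp(-2*I*pi/3)  exp(2*I*pi/3) 

Spot check: chi_2(2) = zeta_3^(2*2) = zeta_3^4 = exp(2*I*pi/3).

Solution. Z/3Z is abelian, so all 3 irreducible complex representations are 1-dimensional. They are given by chi_k(m) = zeta_3^(k*m) for k = 0,...,2. Row orthogonality: sum_m chi_k(m) conj(chi_l(m)) = 3 * [k = l].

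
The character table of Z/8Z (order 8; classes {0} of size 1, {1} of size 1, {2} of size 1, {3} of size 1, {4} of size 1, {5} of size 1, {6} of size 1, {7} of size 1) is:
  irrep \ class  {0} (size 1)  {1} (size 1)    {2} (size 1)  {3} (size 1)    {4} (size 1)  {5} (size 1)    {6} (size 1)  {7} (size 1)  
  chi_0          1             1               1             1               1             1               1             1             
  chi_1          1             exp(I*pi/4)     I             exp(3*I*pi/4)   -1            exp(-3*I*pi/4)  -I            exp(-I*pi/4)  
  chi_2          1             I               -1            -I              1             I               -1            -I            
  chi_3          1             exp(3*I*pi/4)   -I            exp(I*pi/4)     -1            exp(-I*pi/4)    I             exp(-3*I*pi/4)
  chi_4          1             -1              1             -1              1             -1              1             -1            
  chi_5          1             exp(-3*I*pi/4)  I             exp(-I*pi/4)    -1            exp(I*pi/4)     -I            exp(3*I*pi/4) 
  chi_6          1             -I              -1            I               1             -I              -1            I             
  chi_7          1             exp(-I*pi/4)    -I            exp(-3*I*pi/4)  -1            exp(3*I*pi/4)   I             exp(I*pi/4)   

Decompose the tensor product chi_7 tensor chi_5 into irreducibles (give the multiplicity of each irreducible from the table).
chi_7 tensor chi_5 = chi_4 (all other irreducibles have multiplicity 0).

Reasoning: The character of a tensor product is the pointwise product (chi_7 * chi_5)(C) = chi_7(C) * chi_5(C):
  {0}: (1)*(1), {1}: (exp(-I*pi/4))*(exp(-3*I*pi/4)), {2}: (-I)*(I), {3}: (exp(-3*I*pi/4))*(exp(-I*pi/4)), {4}: (-1)*(-1), {5}: (exp(3*I*pi/4))*(exp(I*pi/4)), {6}: (I)*(-I), {7}: (exp(I*pi/4))*(exp(3*I*pi/4))
so (chi_7 * chi_5) takes values
  {0} -> 1, {1} -> -1, {2} -> 1, {3} -> -1, {4} -> 1, {5} -> -1, {6} -> 1, {7} -> -1.
Now take the inner product of this character with each irreducible chi from the table, <chi_7*chi_5, chi> = (1/8) sum_C |C| (chi_7*chi_5)(C) conj(chi(C)):
  <chi_7*chi_5, chi_0> = (1/8)[1*(1)*conj(1) + 1*(-1)*conj(1) + 1*(1)*conj(1) + 1*(-1)*conj(1) + 1*(1)*conj(1) + 1*(-1)*conj(1) + 1*(1)*conj(1) + 1*(-1)*conj(1)]
      = (1/8)[(1) + (-1) + (1) + (-1) + (1) + (-1) + (1) + (-1)] = 0/8 = 0
  <chi_7*chi_5, chi_1> = (1/8)[1*(1)*conj(1) + 1*(-1)*conj(exp(I*pi/4)) + 1*(1)*conj(I) + 1*(-1)*conj(exp(3*I*pi/4)) + 1*(1)*conj(-1) + 1*(-1)*conj(exp(-3*I*pi/4)) + 1*(1)*conj(-I) + 1*(-1)*conj(exp(-I*pi/4))]
      = (1/8)[(1) + (-exp(-I*pi/4)) + (-I) + (-exp(-3*I*pi/4)) + (-1) + (-exp(3*I*pi/4)) + (I) + (-exp(I*pi/4))] = 0/8 = 0
  <chi_7*chi_5, chi_2> = (1/8)[1*(1)*conj(1) + 1*(-1)*conj(I) + 1*(1)*conj(-1) + 1*(-1)*conj(-I) + 1*(1)*conj(1) + 1*(-1)*conj(I) + 1*(1)*conj(-1) + 1*(-1)*conj(-I)]
      = (1/8)[(1) + (I) + (-1) + (-I) + (1) + (I) + (-1) + (-I)] = 0/8 = 0
  <chi_7*chi_5, chi_3> = (1/8)[1*(1)*conj(1) + 1*(-1)*conj(exp(3*I*pi/4)) + 1*(1)*conj(-I) + 1*(-1)*conj(exp(I*pi/4)) + 1*(1)*conj(-1) + 1*(-1)*conj(exp(-I*pi/4)) + 1*(1)*conj(I) + 1*(-1)*conj(exp(-3*I*pi/4))]
      = (1/8)[(1) + (-exp(-3*I*pi/4)) + (I) + (-exp(-I*pi/4)) + (-1) + (-exp(I*pi/4)) + (-I) + (-exp(3*I*pi/4))] = 0/8 = 0
  <chi_7*chi_5, chi_4> = (1/8)[1*(1)*conj(1) + 1*(-1)*conj(-1) + 1*(1)*conj(1) + 1*(-1)*conj(-1) + 1*(1)*conj(1) + 1*(-1)*conj(-1) + 1*(1)*conj(1) + 1*(-1)*conj(-1)]
      = (1/8)[(1) + (1) + (1) + (1) + (1) + (1) + (1) + (1)] = 8/8 = 1
  <chi_7*chi_5, chi_5> = (1/8)[1*(1)*conj(1) + 1*(-1)*conj(exp(-3*I*pi/4)) + 1*(1)*conj(I) + 1*(-1)*conj(exp(-I*pi/4)) + 1*(1)*conj(-1) + 1*(-1)*conj(exp(I*pi/4)) + 1*(1)*conj(-I) + 1*(-1)*conj(exp(3*I*pi/4))]
      = (1/8)[(1) + (-exp(3*I*pi/4)) + (-I) + (-exp(I*pi/4)) + (-1) + (-exp(-I*pi/4)) + (I) + (-exp(-3*I*pi/4))] = 0/8 = 0
  <chi_7*chi_5, chi_6> = (1/8)[1*(1)*conj(1) + 1*(-1)*conj(-I) + 1*(1)*conj(-1) + 1*(-1)*conj(I) + 1*(1)*conj(1) + 1*(-1)*conj(-I) + 1*(1)*conj(-1) + 1*(-1)*conj(I)]
      = (1/8)[(1) + (-I) + (-1) + (I) + (1) + (-I) + (-1) + (I)] = 0/8 = 0
  <chi_7*chi_5, chi_7> = (1/8)[1*(1)*conj(1) + 1*(-1)*conj(exp(-I*pi/4)) + 1*(1)*conj(-I) + 1*(-1)*conj(exp(-3*I*pi/4)) + 1*(1)*conj(-1) + 1*(-1)*conj(exp(3*I*pi/4)) + 1*(1)*conj(I) + 1*(-1)*conj(exp(I*pi/4))]
      = (1/8)[(1) + (-exp(I*pi/4)) + (I) + (-exp(3*I*pi/4)) + (-1) + (-exp(-3*I*pi/4)) + (-I) + (-exp(-I*pi/4))] = 0/8 = 0
(Exp terms are combined using exp(i*s)*conj(exp(i*t)) = exp(i*(s-t)), and sums of them are collapsed using the identity that for every m > 1 the m distinct m-th roots of unity sum to 0, e.g. 1 + exp(2*I*pi/3) + exp(-2*I*pi/3) = 0.)
Hence the multiplicities are chi_4: 1. Dimension check: dim(chi_7)*dim(chi_5) = 1*1 = 1 and sum (mult * dim) = 1*1 = 1.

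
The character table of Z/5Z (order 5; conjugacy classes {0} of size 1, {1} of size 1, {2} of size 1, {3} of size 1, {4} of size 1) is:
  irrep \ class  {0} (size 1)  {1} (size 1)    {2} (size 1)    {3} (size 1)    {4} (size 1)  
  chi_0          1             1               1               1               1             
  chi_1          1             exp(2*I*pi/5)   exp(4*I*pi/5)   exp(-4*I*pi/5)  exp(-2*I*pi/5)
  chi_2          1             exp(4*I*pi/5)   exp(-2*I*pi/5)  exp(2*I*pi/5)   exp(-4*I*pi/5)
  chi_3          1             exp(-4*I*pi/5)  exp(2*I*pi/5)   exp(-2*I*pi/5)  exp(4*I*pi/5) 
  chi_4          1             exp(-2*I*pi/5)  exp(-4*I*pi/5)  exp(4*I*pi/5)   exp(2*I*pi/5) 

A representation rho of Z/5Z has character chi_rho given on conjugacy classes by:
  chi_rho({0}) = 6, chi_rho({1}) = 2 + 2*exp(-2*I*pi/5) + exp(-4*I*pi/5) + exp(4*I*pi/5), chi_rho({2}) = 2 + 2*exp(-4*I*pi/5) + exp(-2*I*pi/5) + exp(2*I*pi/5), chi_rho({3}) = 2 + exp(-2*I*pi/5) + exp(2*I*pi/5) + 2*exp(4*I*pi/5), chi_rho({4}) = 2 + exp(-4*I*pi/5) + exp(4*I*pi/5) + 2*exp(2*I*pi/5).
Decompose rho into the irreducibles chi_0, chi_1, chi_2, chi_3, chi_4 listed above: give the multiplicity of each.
Multiplicities: chi_0: 2, chi_1: 0, chi_2: 1, chi_3: 1, chi_4: 2.

Why: Use <chi_rho, chi> = (1/|G|) sum_C |C| * chi_rho(C) * conj(chi(C)) with |G| = 5 for each irreducible chi in the table:
  <chi_rho, chi_0> = (1/5)[1*(6)*conj(1) + 1*(2 + 2*exp(-2*I*pi/5) + exp(-4*I*pi/5) + exp(4*I*pi/5))*conj(1) + 1*(2 + 2*exp(-4*I*pi/5) + exp(-2*I*pi/5) + exp(2*I*pi/5))*conj(1) + 1*(2 + exp(-2*I*pi/5) + exp(2*I*pi/5) + 2*exp(4*I*pi/5))*conj(1) + 1*(2 + exp(-4*I*pi/5) + exp(4*I*pi/5) + 2*exp(2*I*pi/5))*conj(1)]
      = (1/5)[(6) + (2 + 2*exp(-2*I*pi/5) + exp(-4*I*pi/5) + exp(4*I*pi/5)) + (2 + 2*exp(-4*I*pi/5) + exp(-2*I*pi/5) + exp(2*I*pi/5)) + (2 + exp(-2*I*pi/5) + exp(2*I*pi/5) + 2*exp(4*I*pi/5)) + (2 + exp(-4*I*pi/5) + exp(4*I*pi/5) + 2*exp(2*I*pi/5))] = 10/5 = 2
  <chi_rho, chi_1> = (1/5)[1*(6)*conj(1) + 1*(2 + 2*exp(-2*I*pi/5) + exp(-4*I*pi/5) + exp(4*I*pi/5))*conj(exp(2*I*pi/5)) + 1*(2 + 2*exp(-4*I*pi/5) + exp(-2*I*pi/5) + exp(2*I*pi/5))*conj(exp(4*I*pi/5)) + 1*(2 + exp(-2*I*pi/5) + exp(2*I*pi/5) + 2*exp(4*I*pi/5))*conj(exp(-4*I*pi/5)) + 1*(2 + exp(-4*I*pi/5) + exp(4*I*pi/5) + 2*exp(2*I*pi/5))*conj(exp(-2*I*pi/5))]
      = (1/5)[(6) + (2*exp(-2*I*pi/5) + 2*exp(-4*I*pi/5) + exp(4*I*pi/5) + exp(2*I*pi/5)) + (2*exp(-4*I*pi/5) + exp(-2*I*pi/5) + exp(4*I*pi/5) + 2*exp(2*I*pi/5)) + (2*exp(-2*I*pi/5) + exp(-4*I*pi/5) + exp(2*I*pi/5) + 2*exp(4*I*pi/5)) + (exp(-2*I*pi/5) + exp(-4*I*pi/5) + 2*exp(4*I*pi/5) + 2*exp(2*I*pi/5))] = 0/5 = 0
  <chi_rho, chi_2> = (1/5)[1*(6)*conj(1) + 1*(2 + 2*exp(-2*I*pi/5) + exp(-4*I*pi/5) + exp(4*I*pi/5))*conj(exp(4*I*pi/5)) + 1*(2 + 2*exp(-4*I*pi/5) + exp(-2*I*pi/5) + exp(2*I*pi/5))*conj(exp(-2*I*pi/5)) + 1*(2 + exp(-2*I*pi/5) + exp(2*I*pi/5) + 2*exp(4*I*pi/5))*conj(exp(2*I*pi/5)) + 1*(2 + exp(-4*I*pi/5) + exp(4*I*pi/5) + 2*exp(2*I*pi/5))*conj(exp(-4*I*pi/5))]
      = (1/5)[(6) + (1 + 2*exp(-4*I*pi/5) + exp(2*I*pi/5) + 2*exp(4*I*pi/5)) + (1 + 2*exp(-2*I*pi/5) + exp(4*I*pi/5) + 2*exp(2*I*pi/5)) + (1 + 2*exp(-2*I*pi/5) + exp(-4*I*pi/5) + 2*exp(2*I*pi/5)) + (1 + 2*exp(-4*I*pi/5) + exp(-2*I*pi/5) + 2*exp(4*I*pi/5))] = 5/5 = 1
  <chi_rho, chi_3> = (1/5)[1*(6)*conj(1) + 1*(2 + 2*exp(-2*I*pi/5) + exp(-4*I*pi/5) + exp(4*I*pi/5))*conj(exp(-4*I*pi/5)) + 1*(2 + 2*exp(-4*I*pi/5) + exp(-2*I*pi/5) + exp(2*I*pi/5))*conj(exp(2*I*pi/5)) + 1*(2 + exp(-2*I*pi/5) + exp(2*I*pi/5) + 2*exp(4*I*pi/5))*conj(exp(-2*I*pi/5)) + 1*(2 + exp(-4*I*pi/5) + exp(4*I*pi/5) + 2*exp(2*I*pi/5))*conj(exp(4*I*pi/5))]
      = (1/5)[(6) + (1 + exp(-2*I*pi/5) + 2*exp(4*I*pi/5) + 2*exp(2*I*pi/5)) + (1 + 2*exp(-2*I*pi/5) + exp(-4*I*pi/5) + 2*exp(4*I*pi/5)) + (1 + 2*exp(-4*I*pi/5) + exp(4*I*pi/5) + 2*exp(2*I*pi/5)) + (1 + 2*exp(-2*I*pi/5) + 2*exp(-4*I*pi/5) + exp(2*I*pi/5))] = 5/5 = 1
  <chi_rho, chi_4> = (1/5)[1*(6)*conj(1) + 1*(2 + 2*exp(-2*I*pi/5) + exp(-4*I*pi/5) + exp(4*I*pi/5))*conj(exp(-2*I*pi/5)) + 1*(2 + 2*exp(-4*I*pi/5) + exp(-2*I*pi/5) + exp(2*I*pi/5))*conj(exp(-4*I*pi/5)) + 1*(2 + exp(-2*I*pi/5) + exp(2*I*pi/5) + 2*exp(4*I*pi/5))*conj(exp(4*I*pi/5)) + 1*(2 + exp(-4*I*pi/5) + exp(4*I*pi/5) + 2*exp(2*I*pi/5))*conj(exp(2*I*pi/5))]
      = (1/5)[(6) + (2 + exp(-2*I*pi/5) + exp(-4*I*pi/5) + 2*exp(2*I*pi/5)) + (2 + exp(-4*I*pi/5) + exp(2*I*pi/5) + 2*exp(4*I*pi/5)) + (2 + 2*exp(-4*I*pi/5) + exp(-2*I*pi/5) + exp(4*I*pi/5)) + (2 + 2*exp(-2*I*pi/5) + exp(4*I*pi/5) + exp(2*I*pi/5))] = 10/5 = 2
(Exp terms are combined using exp(i*s)*conj(exp(i*t)) = exp(i*(s-t)), and sums of them are collapsed using the identity that for every m > 1 the m distinct m-th roots of unity sum to 0, e.g. 1 + exp(2*I*pi/3) + exp(-2*I*pi/3) = 0.)
Dimension check: dim(rho) = sum (mult * dim) = 2*1 + 0*1 + 1*1 + 1*1 + 2*1 = 6 = chi_rho(e) = 6.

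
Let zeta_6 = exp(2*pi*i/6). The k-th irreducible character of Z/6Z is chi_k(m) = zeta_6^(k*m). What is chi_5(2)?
chi_5(2) = zeta_6^10 = exp(-2*I*pi/3)

Details: chi_5(2) = zeta_6^(5*2) = zeta_6^10. Since zeta_6^6 = 1, this equals zeta_6^4 = exp(2*pi*i*4/6) = exp(-2*I*pi/3).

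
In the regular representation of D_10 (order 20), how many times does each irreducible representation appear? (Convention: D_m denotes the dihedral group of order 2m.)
Each irreducible V_i of dimension d_i appears with multiplicity d_i, i.e. rho_reg = (direct sum over all irreducibles V_i) d_i V_i. The irreducible dimensions for D_10 are 1, 1, 1, 1, 2, 2, 2, 2: 4 irreducibles of dimension 1, each with multiplicity 1; 4 irreducibles of dimension 2, each with multiplicity 2. Total dimension 4*1*1 + 4*2*2 = 20 = |G|.

Proof sketch: General theorem: in the regular representation of a finite group G, each irreducible appears with multiplicity equal to its dimension. Check: dim(rho_reg) = sum d_i^2 = 1 + 1 + 1 + 1 + 4 + 4 + 4 + 4 = 20 = |G|.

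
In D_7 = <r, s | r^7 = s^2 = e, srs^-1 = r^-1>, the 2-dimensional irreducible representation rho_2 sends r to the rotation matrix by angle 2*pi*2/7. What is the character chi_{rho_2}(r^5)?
chi_{rho_2}(r^5) = 2*cos(2*pi*2*5/7) = -2*cos(pi/7)

Derivation: rho_2(r^5) is rotation by angle 2*pi*2*5/7, whose trace is 2*cos(2*pi*2*5/7) = -2*cos(pi/7).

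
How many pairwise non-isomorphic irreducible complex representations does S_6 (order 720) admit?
11

The number of irreducible complex representations of a finite group equals its number of conjugacy classes. Conjugacy classes in S_6 correspond to cycle types, i.e. partitions of 6; there are p(6) = 11 of them, so S_6 (order 720) has exactly 11 irreducible complex representations.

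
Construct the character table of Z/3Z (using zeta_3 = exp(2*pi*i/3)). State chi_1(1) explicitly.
Character table of Z/3Z (irreps indexed chi_0,...,chi_2 with chi_k(m) = zeta_3^(k*m), zeta_3 = exp(2*pi*i/3)):
  irrep \ class  {0} (size 1)  {1} (size 1)    {2} (size 1)  
  chi_0          1             1               1             
  chi_1          1             exp(2*I*pi/3)   exp(-2*I*pi/3)
  chi_2          1             exp(-2*I*pi/3)  exp(2*I*pi/3) 

Spot check: chi_1(1) = zeta_3^(1*1) = zeta_3^1 = exp(2*I*pi/3).

Solution. Z/3Z is abelian, so all 3 irreducible complex representations are 1-dimensional. They are given by chi_k(m) = zeta_3^(k*m) for k = 0,...,2. Row orthogonality: sum_m chi_k(m) conj(chi_l(m)) = 3 * [k = l].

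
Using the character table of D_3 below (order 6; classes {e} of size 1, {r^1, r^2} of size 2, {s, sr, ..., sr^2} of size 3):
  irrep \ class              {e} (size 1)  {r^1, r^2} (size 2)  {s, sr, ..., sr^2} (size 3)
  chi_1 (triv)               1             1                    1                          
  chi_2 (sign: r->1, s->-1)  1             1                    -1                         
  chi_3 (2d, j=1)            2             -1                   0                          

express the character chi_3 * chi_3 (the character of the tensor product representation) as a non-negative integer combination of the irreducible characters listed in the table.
chi_3 tensor chi_3 = chi_1 + chi_2 + chi_3 (all other irreducibles have multiplicity 0).

Details: The character of a tensor product is the pointwise product (chi_3 * chi_3)(C) = chi_3(C) * chi_3(C):
  {e}: (2)*(2), {r^1, r^2}: (-1)*(-1), {s, sr, ..., sr^2}: (0)*(0)
so (chi_3 * chi_3) takes values
  {e} -> 4, {r^1, r^2} -> 1, {s, sr, ..., sr^2} -> 0.
Now take the inner product of this character with each irreducible chi from the table, <chi_3*chi_3, chi> = (1/6) sum_C |C| (chi_3*chi_3)(C) conj(chi(C)):
  <chi_3*chi_3, chi_1> = (1/6)[1*(4)*conj(1) + 2*(1)*conj(1) + 3*(0)*conj(1)]
      = (1/6)[(4) + (2) + (0)] = 6/6 = 1
  <chi_3*chi_3, chi_2> = (1/6)[1*(4)*conj(1) + 2*(1)*conj(1) + 3*(0)*conj(-1)]
      = (1/6)[(4) + (2) + (0)] = 6/6 = 1
  <chi_3*chi_3, chi_3> = (1/6)[1*(4)*conj(2) + 2*(1)*conj(-1) + 3*(0)*conj(0)]
      = (1/6)[(8) + (-2) + (0)] = 6/6 = 1
Hence the multiplicities are chi_1: 1, chi_2: 1, chi_3: 1. Dimension check: dim(chi_3)*dim(chi_3) = 2*2 = 4 and sum (mult * dim) = 1*1 + 1*1 + 1*2 = 4.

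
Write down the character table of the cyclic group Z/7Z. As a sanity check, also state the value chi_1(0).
Character table of Z/7Z (irreps indexed chi_0,...,chi_6 with chi_k(m) = zeta_7^(k*m), zeta_7 = exp(2*pi*i/7)):
  irrep \ class  {0} (size 1)  {1} (size 1)    {2} (size 1)    {3} (size 1)    {4} (size 1)    {5} (size 1)    {6} (size 1)  
  chi_0          1             1               1               1               1               1               1             
  chi_1          1             exp(2*I*pi/7)   exp(4*I*pi/7)   exp(6*I*pi/7)   exp(-6*I*pi/7)  exp(-4*I*pi/7)  exp(-2*I*pi/7)
  chi_2          1             exp(4*I*pi/7)   exp(-6*I*pi/7)  exp(-2*I*pi/7)  exp(2*I*pi/7)   exp(6*I*pi/7)   exp(-4*I*pi/7)
  chi_3          1             exp(6*I*pi/7)   exp(-2*I*pi/7)  exp(4*I*pi/7)   exp(-4*I*pi/7)  exp(2*I*pi/7)   exp(-6*I*pi/7)
  chi_4          1             exp(-6*I*pi/7)  exp(2*I*pi/7)   exp(-4*I*pi/7)  exp(4*I*pi/7)   exp(-2*I*pi/7)  exp(6*I*pi/7) 
  chi_5          1             exp(-4*I*pi/7)  exp(6*I*pi/7)   exp(2*I*pi/7)   exp(-2*I*pi/7)  exp(-6*I*pi/7)  exp(4*I*pi/7) 
  chi_6          1             exp(-2*I*pi/7)  exp(-4*I*pi/7)  exp(-6*I*pi/7)  exp(6*I*pi/7)   exp(4*I*pi/7)   exp(2*I*pi/7) 

Spot check: chi_1(0) = zeta_7^(1*0) = zeta_7^0 = 1.

Explanation: Z/7Z is abelian, so all 7 irreducible complex representations are 1-dimensional. They are given by chi_k(m) = zeta_7^(k*m) for k = 0,...,6. Row orthogonality: sum_m chi_k(m) conj(chi_l(m)) = 7 * [k = l].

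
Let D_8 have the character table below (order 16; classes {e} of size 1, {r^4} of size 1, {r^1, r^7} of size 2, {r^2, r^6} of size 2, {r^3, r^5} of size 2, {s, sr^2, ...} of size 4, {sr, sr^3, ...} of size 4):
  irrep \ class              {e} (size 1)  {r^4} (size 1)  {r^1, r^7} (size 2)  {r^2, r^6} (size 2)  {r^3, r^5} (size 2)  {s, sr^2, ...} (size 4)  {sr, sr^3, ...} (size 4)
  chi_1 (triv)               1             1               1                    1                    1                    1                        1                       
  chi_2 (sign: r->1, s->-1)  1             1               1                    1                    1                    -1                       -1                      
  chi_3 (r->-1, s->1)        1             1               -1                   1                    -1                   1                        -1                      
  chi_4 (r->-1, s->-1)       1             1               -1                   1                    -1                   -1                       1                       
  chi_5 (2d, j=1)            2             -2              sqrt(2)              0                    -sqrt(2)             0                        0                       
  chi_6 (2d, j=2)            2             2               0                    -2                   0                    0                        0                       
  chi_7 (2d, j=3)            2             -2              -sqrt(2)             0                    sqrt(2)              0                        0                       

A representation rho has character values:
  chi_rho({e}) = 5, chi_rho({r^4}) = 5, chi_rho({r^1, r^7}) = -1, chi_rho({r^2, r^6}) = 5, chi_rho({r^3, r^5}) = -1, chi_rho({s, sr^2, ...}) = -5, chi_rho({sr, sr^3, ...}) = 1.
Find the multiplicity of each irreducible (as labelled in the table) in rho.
Multiplicities: chi_1: 0, chi_2: 2, chi_3: 0, chi_4: 3, chi_5: 0, chi_6: 0, chi_7: 0.

Explanation: Use <chi_rho, chi> = (1/|G|) sum_C |C| * chi_rho(C) * conj(chi(C)) with |G| = 16 for each irreducible chi in the table:
  <chi_rho, chi_1> = (1/16)[1*(5)*conj(1) + 1*(5)*conj(1) + 2*(-1)*conj(1) + 2*(5)*conj(1) + 2*(-1)*conj(1) + 4*(-5)*conj(1) + 4*(1)*conj(1)]
      = (1/16)[(5) + (5) + (-2) + (10) + (-2) + (-20) + (4)] = 0/16 = 0
  <chi_rho, chi_2> = (1/16)[1*(5)*conj(1) + 1*(5)*conj(1) + 2*(-1)*conj(1) + 2*(5)*conj(1) + 2*(-1)*conj(1) + 4*(-5)*conj(-1) + 4*(1)*conj(-1)]
      = (1/16)[(5) + (5) + (-2) + (10) + (-2) + (20) + (-4)] = 32/16 = 2
  <chi_rho, chi_3> = (1/16)[1*(5)*conj(1) + 1*(5)*conj(1) + 2*(-1)*conj(-1) + 2*(5)*conj(1) + 2*(-1)*conj(-1) + 4*(-5)*conj(1) + 4*(1)*conj(-1)]
      = (1/16)[(5) + (5) + (2) + (10) + (2) + (-20) + (-4)] = 0/16 = 0
  <chi_rho, chi_4> = (1/16)[1*(5)*conj(1) + 1*(5)*conj(1) + 2*(-1)*conj(-1) + 2*(5)*conj(1) + 2*(-1)*conj(-1) + 4*(-5)*conj(-1) + 4*(1)*conj(1)]
      = (1/16)[(5) + (5) + (2) + (10) + (2) + (20) + (4)] = 48/16 = 3
  <chi_rho, chi_5> = (1/16)[1*(5)*conj(2) + 1*(5)*conj(-2) + 2*(-1)*conj(sqrt(2)) + 2*(5)*conj(0) + 2*(-1)*conj(-sqrt(2)) + 4*(-5)*conj(0) + 4*(1)*conj(0)]
      = (1/16)[(10) + (-10) + (-2*sqrt(2)) + (0) + (2*sqrt(2)) + (0) + (0)] = 0/16 = 0
  <chi_rho, chi_6> = (1/16)[1*(5)*conj(2) + 1*(5)*conj(2) + 2*(-1)*conj(0) + 2*(5)*conj(-2) + 2*(-1)*conj(0) + 4*(-5)*conj(0) + 4*(1)*conj(0)]
      = (1/16)[(10) + (10) + (0) + (-20) + (0) + (0) + (0)] = 0/16 = 0
  <chi_rho, chi_7> = (1/16)[1*(5)*conj(2) + 1*(5)*conj(-2) + 2*(-1)*conj(-sqrt(2)) + 2*(5)*conj(0) + 2*(-1)*conj(sqrt(2)) + 4*(-5)*conj(0) + 4*(1)*conj(0)]
      = (1/16)[(10) + (-10) + (2*sqrt(2)) + (0) + (-2*sqrt(2)) + (0) + (0)] = 0/16 = 0
Dimension check: dim(rho) = sum (mult * dim) = 0*1 + 2*1 + 0*1 + 3*1 + 0*2 + 0*2 + 0*2 = 5 = chi_rho(e) = 5.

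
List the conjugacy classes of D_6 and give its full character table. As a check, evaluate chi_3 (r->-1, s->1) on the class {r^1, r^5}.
Conjugacy classes: {e} of size 1, {r^3} of size 1, {r^1, r^5} of size 2, {r^2, r^4} of size 2, {s, sr^2, ...} of size 3, {sr, sr^3, ...} of size 3.
Character table:
  irrep \ class              {e} (size 1)  {r^3} (size 1)  {r^1, r^5} (size 2)  {r^2, r^4} (size 2)  {s, sr^2, ...} (size 3)  {sr, sr^3, ...} (size 3)
  chi_1 (triv)               1             1               1                    1                    1                        1                       
  chi_2 (sign: r->1, s->-1)  1             1               1                    1                    -1                       -1                      
  chi_3 (r->-1, s->1)        1             -1              -1                   1                    1                        -1                      
  chi_4 (r->-1, s->-1)       1             -1              -1                   1                    -1                       1                       
  chi_5 (2d, j=1)            2             -2              1                    -1                   0                        0                       
  chi_6 (2d, j=2)            2             2               -1                   -1                   0                        0                       

Spot check: chi_3 (r->-1, s->1) on {r^1, r^5} = -1.

Working: D_6 has order 2*6 = 12 with 6 conjugacy classes, hence 6 irreducibles. Sum of squared dims 1 + 1 + 1 + 1 + 4 + 4 = 12 = |G|. Linear characters come from the abelianisation; the 2-dimensional irreps have character r^k -> 2*cos(2*pi*j*k/6), reflections -> 0.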